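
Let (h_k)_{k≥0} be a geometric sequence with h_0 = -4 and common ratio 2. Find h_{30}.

h_k = (-4)·2^(k-0).
h_{30} = (-4)·2^30 = -4294967296.

-4294967296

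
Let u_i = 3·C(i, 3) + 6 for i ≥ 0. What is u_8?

C(8, 3) = 56, so u_8 = 174.

174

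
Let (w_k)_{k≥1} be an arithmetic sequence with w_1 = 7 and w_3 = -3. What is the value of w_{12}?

-48

Common difference d = (-3 - 7) / (3 - 1) = -5.
w_k = 7 + (k - 1)·(-5).
w_{12} = 7 + 11·(-5) = -48.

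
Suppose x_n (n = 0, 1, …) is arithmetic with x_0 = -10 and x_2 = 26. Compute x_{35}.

Common difference d = (26 - (-10)) / (2 - 0) = 18.
x_n = -10 + (n - 0)·18.
x_{35} = -10 + 35·18 = 620.

620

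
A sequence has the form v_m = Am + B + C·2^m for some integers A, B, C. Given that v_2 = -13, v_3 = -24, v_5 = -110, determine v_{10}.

Plug in m = 2, 3, 5: 2A + B + 4C = -13; 3A + B + 8C = -24; 5A + B + 32C = -110.
Subtracting the first from the second: A + 4C = -11.
Subtracting the second from the third: 2A + 24C = -86.
Solving: C = -4, A = 5, then B = -7.
Therefore v_{10} = 50 + (-7) + (-4)·1024 = -4053.

-4053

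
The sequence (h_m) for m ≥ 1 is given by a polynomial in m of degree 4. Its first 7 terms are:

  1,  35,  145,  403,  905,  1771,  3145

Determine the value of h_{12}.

24355

1st diffs: 34, 110, 258, 502, 866, 1374.
2nd diffs: 76, 148, 244, 364, 508.
3rd diffs: 72, 96, 120, 144.
4th diffs: 24, 24, 24 (constant).
Newton forward-difference form: h_m = 1 + 34·C(m-1,1) + 76·C(m-1,2) + 72·C(m-1,3) + 24·C(m-1,4).
At m = 12: m-1 = 11, so h_{12} = 1 + 374 + 4180 + 11880 + 7920 = 24355.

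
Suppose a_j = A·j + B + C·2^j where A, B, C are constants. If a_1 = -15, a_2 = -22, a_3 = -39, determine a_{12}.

Plug in j = 1, 2, 3: A + B + 2C = -15; 2A + B + 4C = -22; 3A + B + 8C = -39.
Subtracting the first from the second: A + 2C = -7.
Subtracting the second from the third: A + 4C = -17.
Solving: C = -5, A = 3, then B = -8.
Hence a_{12} = 3·12 + (-8) + (-5)·4096 = -20452.

-20452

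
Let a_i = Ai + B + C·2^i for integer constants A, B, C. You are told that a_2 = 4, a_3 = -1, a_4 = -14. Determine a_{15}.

The three given values yield: 2A + B + 4C = 4; 3A + B + 8C = -1; 4A + B + 16C = -14.
Subtracting the first from the second: A + 4C = -5.
Subtracting the second from the third: A + 8C = -13.
Solving: C = -2, A = 3, then B = 6.
Hence a_{15} = 3·15 + 6 + (-2)·32768 = -65485.

-65485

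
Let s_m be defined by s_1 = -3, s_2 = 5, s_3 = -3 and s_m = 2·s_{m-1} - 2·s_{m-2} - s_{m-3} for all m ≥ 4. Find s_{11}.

Iterate the recurrence:
s_4 = -13;  s_5 = -25;  s_6 = -21;  s_7 = 21;  s_8 = 109;  s_9 = 197;  s_{10} = 155;  s_{11} = -193.

-193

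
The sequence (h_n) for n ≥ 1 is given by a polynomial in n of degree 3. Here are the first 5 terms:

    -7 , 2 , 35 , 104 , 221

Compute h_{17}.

1st diffs: 9, 33, 69, 117.
2nd diffs: 24, 36, 48.
3rd diffs: 12, 12 (constant).
Newton forward-difference form: h_n = -7 + 9·C(n-1,1) + 24·C(n-1,2) + 12·C(n-1,3).
At n = 17: n-1 = 16, so h_{17} = -7 + 144 + 2880 + 6720 = 9737.

9737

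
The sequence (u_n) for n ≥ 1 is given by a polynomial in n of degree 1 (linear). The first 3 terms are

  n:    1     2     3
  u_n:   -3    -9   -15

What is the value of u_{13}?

1st diffs: -6, -6 (constant).
So u_n = -6n + 3.
Evaluating at n = 13 gives u_{13} = -75.

-75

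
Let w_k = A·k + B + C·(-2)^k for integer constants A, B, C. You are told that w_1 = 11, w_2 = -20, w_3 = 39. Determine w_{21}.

10485741

Plug in k = 1, 2, 3: A + B - 2C = 11; 2A + B + 4C = -20; 3A + B - 8C = 39.
Subtracting the first from the second: A + 6C = -31.
Subtracting the second from the third: A - 12C = 59.
Solving: C = -5, A = -1, then B = 2.
Therefore w_{21} = -21 + 2 + (-5)·(-2097152) = 10485741.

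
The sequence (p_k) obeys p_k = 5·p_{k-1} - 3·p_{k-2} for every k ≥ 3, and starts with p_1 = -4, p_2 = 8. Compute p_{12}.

28005356

Step forward from the initial values:
p_3 = 52  p_4 = 236  p_5 = 1024  p_6 = 4412  p_7 = 18988  p_8 = 81704  p_9 = 351556  p_{10} = 1512668  p_{11} = 6508672  p_{12} = 28005356.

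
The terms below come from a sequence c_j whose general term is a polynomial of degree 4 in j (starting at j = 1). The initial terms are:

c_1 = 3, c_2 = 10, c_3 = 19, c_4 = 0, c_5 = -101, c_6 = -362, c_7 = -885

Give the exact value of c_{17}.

1st diffs: 7, 9, -19, -101, -261, -523.
2nd diffs: 2, -28, -82, -160, -262.
3rd diffs: -30, -54, -78, -102.
4th diffs: -24, -24, -24 (constant).
Newton forward-difference form: c_j = 3 + 7·C(j-1,1) + 2·C(j-1,2) + (-30)·C(j-1,3) + (-24)·C(j-1,4).
At j = 17: j-1 = 16, so c_{17} = 3 + 112 + 240 - 16800 - 43680 = -60125.

-60125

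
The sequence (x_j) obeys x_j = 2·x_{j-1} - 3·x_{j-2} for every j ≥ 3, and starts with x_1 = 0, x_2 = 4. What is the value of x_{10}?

Step forward from the initial values:
x_3 = 8  x_4 = 4  x_5 = -16  x_6 = -44  x_7 = -40  x_8 = 52  x_9 = 224  x_{10} = 292.

292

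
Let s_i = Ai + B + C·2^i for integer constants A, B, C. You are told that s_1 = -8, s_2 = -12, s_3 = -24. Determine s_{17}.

-524224

At i = 1, 2, 3: A + B + 2C = -8; 2A + B + 4C = -12; 3A + B + 8C = -24.
Subtracting the first from the second: A + 2C = -4.
Subtracting the second from the third: A + 4C = -12.
Solving: C = -4, A = 4, then B = -4.
Therefore s_{17} = 68 + (-4) + (-4)·131072 = -524224.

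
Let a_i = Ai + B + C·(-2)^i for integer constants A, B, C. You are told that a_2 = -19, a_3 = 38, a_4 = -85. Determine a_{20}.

-5242933

Plug in i = 2, 3, 4: 2A + B + 4C = -19; 3A + B - 8C = 38; 4A + B + 16C = -85.
Subtracting the first from the second: A - 12C = 57.
Subtracting the second from the third: A + 24C = -123.
Solving: C = -5, A = -3, then B = 7.
So a_i = -3·i + 7 + (-5)·(-2)^i; at i=20 this is -5242933.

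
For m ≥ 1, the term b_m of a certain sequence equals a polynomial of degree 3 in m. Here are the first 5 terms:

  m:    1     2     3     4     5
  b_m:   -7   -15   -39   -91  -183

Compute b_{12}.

-2955

1st diffs: -8, -24, -52, -92.
2nd diffs: -16, -28, -40.
3rd diffs: -12, -12 (constant).
Newton forward-difference form: b_m = -7 + (-8)·C(m-1,1) + (-16)·C(m-1,2) + (-12)·C(m-1,3).
At m = 12: m-1 = 11, so b_{12} = -7 - 88 - 880 - 1980 = -2955.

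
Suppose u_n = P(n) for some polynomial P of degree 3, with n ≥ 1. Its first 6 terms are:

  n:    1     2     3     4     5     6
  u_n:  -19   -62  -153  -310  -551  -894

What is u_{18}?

-19518

1st diffs: -43, -91, -157, -241, -343.
2nd diffs: -48, -66, -84, -102.
3rd diffs: -18, -18, -18 (constant).
So u_n = -3n^3 - 6n^2 - 4n - 6.
Evaluating at n = 18 gives u_{18} = -19518.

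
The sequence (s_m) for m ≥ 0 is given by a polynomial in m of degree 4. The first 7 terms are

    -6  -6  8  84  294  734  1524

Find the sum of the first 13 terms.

1st diffs: 0, 14, 76, 210, 440, 790.
2nd diffs: 14, 62, 134, 230, 350.
3rd diffs: 48, 72, 96, 120.
4th diffs: 24, 24, 24 (constant).
So s_m = m^4 + 2m^3 - 6m^2 + 3m - 6.
Continuing: …, 2808, 4754, 7554, 11424, …, s_{12} = 23358.
Summing m = 0..12 (13 terms) gives 69134.

69134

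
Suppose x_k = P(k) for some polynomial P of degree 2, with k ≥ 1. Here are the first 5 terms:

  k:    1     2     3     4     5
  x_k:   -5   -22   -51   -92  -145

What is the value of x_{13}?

-1001

1st diffs: -17, -29, -41, -53.
2nd diffs: -12, -12, -12 (constant).
So x_k = -6k^2 + k.
Evaluating at k = 13 gives x_{13} = -1001.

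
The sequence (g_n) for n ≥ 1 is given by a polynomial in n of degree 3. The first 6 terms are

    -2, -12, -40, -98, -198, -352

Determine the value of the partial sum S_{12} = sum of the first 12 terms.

1st diffs: -10, -28, -58, -100, -154.
2nd diffs: -18, -30, -42, -54.
3rd diffs: -12, -12, -12 (constant).
Newton forward-difference form: g_n = -2 + (-10)·C(n-1,1) + (-18)·C(n-1,2) + (-12)·C(n-1,3).
Continuing: …, -572, -870, -1258, -1748, …, g_{12} = -3082.
Summing n = 1..12 (12 terms) gives -10584.

-10584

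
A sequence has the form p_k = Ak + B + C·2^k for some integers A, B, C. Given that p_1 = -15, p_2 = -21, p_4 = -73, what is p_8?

Write the equations: A + B + 2C = -15; 2A + B + 4C = -21; 4A + B + 16C = -73.
Subtracting the first from the second: A + 2C = -6.
Subtracting the second from the third: 2A + 12C = -52.
Solving: C = -5, A = 4, then B = -9.
Hence p_8 = 4·8 + (-9) + (-5)·256 = -1257.

-1257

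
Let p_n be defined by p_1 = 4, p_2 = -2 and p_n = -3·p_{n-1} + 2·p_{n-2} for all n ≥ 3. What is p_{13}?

4289926

p_3 = 14  p_4 = -46  p_5 = 166  …  p_{10} = -94958  p_{11} = 338198  p_{12} = -1204510  p_{13} = 4289926.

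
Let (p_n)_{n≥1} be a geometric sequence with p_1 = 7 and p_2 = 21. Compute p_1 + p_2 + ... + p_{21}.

Common ratio r = 3.
p_n = 7·3^(n-1).
S = 7·(3^21 - 1)/(3 - 1) = 7·(10460353203 - 1)/(2) = 36611236207.

36611236207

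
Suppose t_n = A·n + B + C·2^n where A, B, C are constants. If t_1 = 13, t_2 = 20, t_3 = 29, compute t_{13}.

8263

At n = 1, 2, 3: A + B + 2C = 13; 2A + B + 4C = 20; 3A + B + 8C = 29.
Subtracting the first from the second: A + 2C = 7.
Subtracting the second from the third: A + 4C = 9.
Solving: C = 1, A = 5, then B = 6.
Therefore t_{13} = 65 + 6 + 1·8192 = 8263.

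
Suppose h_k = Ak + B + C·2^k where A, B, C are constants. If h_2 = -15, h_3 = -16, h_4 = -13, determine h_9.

Plug in k = 2, 3, 4: 2A + B + 4C = -15; 3A + B + 8C = -16; 4A + B + 16C = -13.
Subtracting the first from the second: A + 4C = -1.
Subtracting the second from the third: A + 8C = 3.
Solving: C = 1, A = -5, then B = -9.
Hence h_9 = -5·9 + (-9) + 1·512 = 458.

458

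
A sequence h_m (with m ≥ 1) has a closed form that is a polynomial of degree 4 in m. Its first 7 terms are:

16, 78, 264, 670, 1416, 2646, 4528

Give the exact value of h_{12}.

31278

1st diffs: 62, 186, 406, 746, 1230, 1882.
2nd diffs: 124, 220, 340, 484, 652.
3rd diffs: 96, 120, 144, 168.
4th diffs: 24, 24, 24 (constant).
Newton forward-difference form: h_m = 16 + 62·C(m-1,1) + 124·C(m-1,2) + 96·C(m-1,3) + 24·C(m-1,4).
At m = 12: m-1 = 11, so h_{12} = 16 + 682 + 6820 + 15840 + 7920 = 31278.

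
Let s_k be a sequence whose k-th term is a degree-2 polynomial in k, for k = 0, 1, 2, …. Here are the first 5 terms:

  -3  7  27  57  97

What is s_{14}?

1047

1st diffs: 10, 20, 30, 40.
2nd diffs: 10, 10, 10 (constant).
Newton forward-difference form: s_k = -3 + 10·C(k,1) + 10·C(k,2).
At k = 14: k = 14, so s_{14} = -3 + 140 + 910 = 1047.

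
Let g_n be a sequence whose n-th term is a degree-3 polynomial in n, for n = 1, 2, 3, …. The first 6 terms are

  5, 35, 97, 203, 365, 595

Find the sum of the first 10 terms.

7760

1st diffs: 30, 62, 106, 162, 230.
2nd diffs: 32, 44, 56, 68.
3rd diffs: 12, 12, 12 (constant).
Newton forward-difference form: g_n = 5 + 30·C(n-1,1) + 32·C(n-1,2) + 12·C(n-1,3).
Continuing: 905, 1307, 1813, 2435.
Summing n = 1..10 (10 terms) gives 7760.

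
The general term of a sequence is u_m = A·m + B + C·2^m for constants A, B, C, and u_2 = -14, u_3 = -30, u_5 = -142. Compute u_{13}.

At m = 2, 3, 5: 2A + B + 4C = -14; 3A + B + 8C = -30; 5A + B + 32C = -142.
Subtracting the first from the second: A + 4C = -16.
Subtracting the second from the third: 2A + 24C = -112.
Solving: C = -5, A = 4, then B = -2.
Hence u_{13} = 4·13 + (-2) + (-5)·8192 = -40910.

-40910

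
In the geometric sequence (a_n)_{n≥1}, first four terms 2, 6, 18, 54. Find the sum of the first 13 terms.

1594322

Common ratio r = 3.
a_n = 2·3^(n-1).
S = 2·(3^13 - 1)/(3 - 1) = 2·(1594323 - 1)/(2) = 1594322.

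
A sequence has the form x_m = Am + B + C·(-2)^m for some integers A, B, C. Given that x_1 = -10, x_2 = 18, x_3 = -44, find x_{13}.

-40984

At m = 1, 2, 3: A + B - 2C = -10; 2A + B + 4C = 18; 3A + B - 8C = -44.
Subtracting the first from the second: A + 6C = 28.
Subtracting the second from the third: A - 12C = -62.
Solving: C = 5, A = -2, then B = 2.
Therefore x_{13} = -26 + 2 + 5·(-8192) = -40984.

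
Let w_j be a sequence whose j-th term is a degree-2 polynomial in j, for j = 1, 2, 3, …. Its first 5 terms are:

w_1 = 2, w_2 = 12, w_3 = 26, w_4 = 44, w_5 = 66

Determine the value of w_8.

1st diffs: 10, 14, 18, 22.
2nd diffs: 4, 4, 4 (constant).
Newton forward-difference form: w_j = 2 + 10·C(j-1,1) + 4·C(j-1,2).
At j = 8: j-1 = 7, so w_8 = 2 + 70 + 84 = 156.

156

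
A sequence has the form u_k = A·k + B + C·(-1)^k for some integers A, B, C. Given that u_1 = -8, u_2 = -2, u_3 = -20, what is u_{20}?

-110

At k = 1, 2, 3: A + B - C = -8; 2A + B + C = -2; 3A + B - C = -20.
Subtracting the first from the second: A + 2C = 6.
Subtracting the second from the third: A - 2C = -18.
Solving: C = 6, A = -6, then B = 4.
Therefore u_{20} = -120 + 4 + 6·1 = -110.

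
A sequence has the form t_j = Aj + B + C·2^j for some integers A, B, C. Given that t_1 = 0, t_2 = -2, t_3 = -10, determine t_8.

The three given values yield: A + B + 2C = 0; 2A + B + 4C = -2; 3A + B + 8C = -10.
Subtracting the first from the second: A + 2C = -2.
Subtracting the second from the third: A + 4C = -8.
Solving: C = -3, A = 4, then B = 2.
Hence t_8 = 4·8 + 2 + (-3)·256 = -734.

-734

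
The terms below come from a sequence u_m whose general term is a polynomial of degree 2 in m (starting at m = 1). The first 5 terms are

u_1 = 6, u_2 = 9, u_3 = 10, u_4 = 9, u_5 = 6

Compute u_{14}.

1st diffs: 3, 1, -1, -3.
2nd diffs: -2, -2, -2 (constant).
Newton forward-difference form: u_m = 6 + 3·C(m-1,1) + (-2)·C(m-1,2).
At m = 14: m-1 = 13, so u_{14} = 6 + 39 - 156 = -111.

-111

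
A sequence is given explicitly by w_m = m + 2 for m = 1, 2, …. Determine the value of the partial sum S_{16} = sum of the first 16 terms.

Over m = 1..16: Σm = 136.
Total = (1)·136 + (2)·16 = 168.

168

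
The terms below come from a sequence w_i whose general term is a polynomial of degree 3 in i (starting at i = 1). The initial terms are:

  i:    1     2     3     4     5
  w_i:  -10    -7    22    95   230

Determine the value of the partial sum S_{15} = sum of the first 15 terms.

1st diffs: 3, 29, 73, 135.
2nd diffs: 26, 44, 62.
3rd diffs: 18, 18 (constant).
Newton forward-difference form: w_i = -10 + 3·C(i-1,1) + 26·C(i-1,2) + 18·C(i-1,3).
Continuing: …, 445, 758, 1187, 1750, …, w_{15} = 8950.
Summing i = 1..15 (15 terms) gives 36565.

36565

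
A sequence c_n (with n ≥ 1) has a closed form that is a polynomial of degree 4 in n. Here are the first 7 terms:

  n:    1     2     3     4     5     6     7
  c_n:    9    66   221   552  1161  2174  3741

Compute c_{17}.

100041

1st diffs: 57, 155, 331, 609, 1013, 1567.
2nd diffs: 98, 176, 278, 404, 554.
3rd diffs: 78, 102, 126, 150.
4th diffs: 24, 24, 24 (constant).
So c_n = n^4 + 3n^3 + 6n^2 + 3n - 4.
Evaluating at n = 17 gives c_{17} = 100041.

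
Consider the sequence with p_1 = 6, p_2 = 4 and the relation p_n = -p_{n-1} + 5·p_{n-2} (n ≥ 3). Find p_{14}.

-910556

Compute successive terms:
p_3 = 26; p_4 = -6; p_5 = 136; …; p_{11} = 43816; p_{12} = -115246; p_{13} = 334326; p_{14} = -910556.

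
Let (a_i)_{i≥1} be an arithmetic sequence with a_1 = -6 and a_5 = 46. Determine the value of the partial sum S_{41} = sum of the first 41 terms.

10414

Common difference d = (46 - (-6)) / (5 - 1) = 13.
a_i = -6 + (i - 1)·13.
a_{41} = 514; S = 41·(-6 + 514)/2 = 10414.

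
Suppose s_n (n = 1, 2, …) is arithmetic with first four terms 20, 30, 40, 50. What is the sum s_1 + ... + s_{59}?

18290

Common difference d = 10.
s_n = 20 + (n - 1)·10.
s_{59} = 600; S = 59·(20 + 600)/2 = 18290.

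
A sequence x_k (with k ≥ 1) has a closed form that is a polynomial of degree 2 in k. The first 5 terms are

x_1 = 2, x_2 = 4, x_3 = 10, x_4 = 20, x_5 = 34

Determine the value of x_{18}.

580

1st diffs: 2, 6, 10, 14.
2nd diffs: 4, 4, 4 (constant).
So x_k = 2k^2 - 4k + 4.
Evaluating at k = 18 gives x_{18} = 580.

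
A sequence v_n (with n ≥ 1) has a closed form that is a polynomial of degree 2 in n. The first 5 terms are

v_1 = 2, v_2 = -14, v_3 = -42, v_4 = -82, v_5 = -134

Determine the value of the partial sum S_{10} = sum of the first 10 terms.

1st diffs: -16, -28, -40, -52.
2nd diffs: -12, -12, -12 (constant).
Newton forward-difference form: v_n = 2 + (-16)·C(n-1,1) + (-12)·C(n-1,2).
Continuing: …, -198, -274, -362, -462, …, v_{10} = -574.
Summing n = 1..10 (10 terms) gives -2140.

-2140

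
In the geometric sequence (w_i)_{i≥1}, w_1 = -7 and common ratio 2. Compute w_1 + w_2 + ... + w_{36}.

w_i = (-7)·2^(i-1).
S = (-7)·(2^36 - 1)/(2 - 1) = (-7)·(68719476736 - 1)/(1) = -481036337145.

-481036337145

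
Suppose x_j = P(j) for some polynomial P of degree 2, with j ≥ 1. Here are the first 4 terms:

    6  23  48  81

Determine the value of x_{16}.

1101

1st diffs: 17, 25, 33.
2nd diffs: 8, 8 (constant).
So x_j = 4j^2 + 5j - 3.
Evaluating at j = 16 gives x_{16} = 1101.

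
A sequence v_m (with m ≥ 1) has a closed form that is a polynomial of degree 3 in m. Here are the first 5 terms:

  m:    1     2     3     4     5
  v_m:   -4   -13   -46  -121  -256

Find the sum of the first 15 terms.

-36495

1st diffs: -9, -33, -75, -135.
2nd diffs: -24, -42, -60.
3rd diffs: -18, -18 (constant).
So v_m = -3m^3 + 6m^2 - 6m - 1.
Continuing: …, -469, -778, -1201, -1756, …, v_{15} = -8866.
Summing m = 1..15 (15 terms) gives -36495.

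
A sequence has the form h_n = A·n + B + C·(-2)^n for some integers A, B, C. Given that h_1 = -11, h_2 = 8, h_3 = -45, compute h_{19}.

-2097245

Write the equations: A + B - 2C = -11; 2A + B + 4C = 8; 3A + B - 8C = -45.
Subtracting the first from the second: A + 6C = 19.
Subtracting the second from the third: A - 12C = -53.
Solving: C = 4, A = -5, then B = 2.
Hence h_{19} = -5·19 + 2 + 4·(-524288) = -2097245.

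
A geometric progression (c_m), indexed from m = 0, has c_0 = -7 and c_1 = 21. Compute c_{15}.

100442349

Common ratio r = -3.
c_m = (-7)·(-3)^(m-0).
c_{15} = (-7)·(-3)^15 = 100442349.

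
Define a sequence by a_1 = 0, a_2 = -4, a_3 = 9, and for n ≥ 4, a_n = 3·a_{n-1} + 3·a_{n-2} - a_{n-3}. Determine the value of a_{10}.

Applying the relation repeatedly:
a_4 = 15  a_5 = 76  a_6 = 264  a_7 = 1005  a_8 = 3731  a_9 = 13944  a_{10} = 52020.

52020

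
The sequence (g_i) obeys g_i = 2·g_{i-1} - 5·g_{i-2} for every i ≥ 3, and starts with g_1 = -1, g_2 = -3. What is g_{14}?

Iterate the recurrence:
g_3 = -1, g_4 = 13, g_5 = 31, …, g_{11} = 2879, g_{12} = -3827, g_{13} = -22049, g_{14} = -24963.

-24963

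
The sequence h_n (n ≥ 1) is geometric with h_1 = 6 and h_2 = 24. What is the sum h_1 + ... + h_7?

32766

Common ratio r = 4.
h_n = 6·4^(n-1).
S = 6·(4^7 - 1)/(4 - 1) = 6·(16384 - 1)/(3) = 32766.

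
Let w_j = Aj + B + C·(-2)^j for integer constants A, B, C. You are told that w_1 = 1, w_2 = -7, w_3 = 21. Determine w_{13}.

At j = 1, 2, 3: A + B - 2C = 1; 2A + B + 4C = -7; 3A + B - 8C = 21.
Subtracting the first from the second: A + 6C = -8.
Subtracting the second from the third: A - 12C = 28.
Solving: C = -2, A = 4, then B = -7.
Hence w_{13} = 4·13 + (-7) + (-2)·(-8192) = 16429.

16429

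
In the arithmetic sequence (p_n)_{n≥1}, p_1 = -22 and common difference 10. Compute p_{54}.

508

p_n = -22 + (n - 1)·10.
p_{54} = -22 + 53·10 = 508.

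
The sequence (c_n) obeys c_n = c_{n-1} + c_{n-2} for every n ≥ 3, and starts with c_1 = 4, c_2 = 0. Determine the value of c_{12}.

Step forward from the initial values:
c_3 = 4  c_4 = 4  c_5 = 8  c_6 = 12  c_7 = 20  c_8 = 32  c_9 = 52  c_{10} = 84  c_{11} = 136  c_{12} = 220.

220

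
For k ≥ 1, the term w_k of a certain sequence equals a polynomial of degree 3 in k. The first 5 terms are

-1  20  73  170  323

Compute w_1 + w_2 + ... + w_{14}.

25557

1st diffs: 21, 53, 97, 153.
2nd diffs: 32, 44, 56.
3rd diffs: 12, 12 (constant).
Newton forward-difference form: w_k = -1 + 21·C(k-1,1) + 32·C(k-1,2) + 12·C(k-1,3).
Continuing: …, 544, 845, 1238, 1735, …, w_{14} = 6200.
Summing k = 1..14 (14 terms) gives 25557.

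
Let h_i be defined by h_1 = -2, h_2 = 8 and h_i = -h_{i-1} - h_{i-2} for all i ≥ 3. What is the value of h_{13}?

Iterate the recurrence:
h_3 = -6  h_4 = -2  h_5 = 8  …  h_{10} = -2  h_{11} = 8  h_{12} = -6  h_{13} = -2.

-2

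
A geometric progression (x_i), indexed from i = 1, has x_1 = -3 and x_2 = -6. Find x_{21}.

Common ratio r = 2.
x_i = (-3)·2^(i-1).
x_{21} = (-3)·2^20 = -3145728.

-3145728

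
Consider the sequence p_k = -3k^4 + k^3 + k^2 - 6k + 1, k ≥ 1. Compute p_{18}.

p_{18} = -3·18^4 + 1·18^3 + 1·18^2 - 6·18 + 1 = -308879.

-308879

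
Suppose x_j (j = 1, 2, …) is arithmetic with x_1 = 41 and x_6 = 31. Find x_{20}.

3

Common difference d = (31 - 41) / (6 - 1) = -2.
x_j = 41 + (j - 1)·(-2).
x_{20} = 41 + 19·(-2) = 3.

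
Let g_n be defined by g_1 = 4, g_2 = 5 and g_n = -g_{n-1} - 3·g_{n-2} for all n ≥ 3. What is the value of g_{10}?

-790

Step forward from the initial values:
g_3 = -17;  g_4 = 2;  g_5 = 49;  g_6 = -55;  g_7 = -92;  g_8 = 257;  g_9 = 19;  g_{10} = -790.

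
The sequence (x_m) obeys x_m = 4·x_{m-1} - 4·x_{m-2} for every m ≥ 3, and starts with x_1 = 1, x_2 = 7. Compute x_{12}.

58368

Step forward from the initial values:
x_3 = 24, x_4 = 68, x_5 = 176, x_6 = 432, x_7 = 1024, x_8 = 2368, x_9 = 5376, x_{10} = 12032, x_{11} = 26624, x_{12} = 58368.
(Characteristic roots are 2 and 2.)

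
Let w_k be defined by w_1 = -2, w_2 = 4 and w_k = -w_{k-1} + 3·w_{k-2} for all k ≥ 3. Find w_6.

118

Iterate the recurrence:
w_3 = -10; w_4 = 22; w_5 = -52; w_6 = 118.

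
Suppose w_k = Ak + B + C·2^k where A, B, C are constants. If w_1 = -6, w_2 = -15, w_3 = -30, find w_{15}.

-98346

The three given values yield: A + B + 2C = -6; 2A + B + 4C = -15; 3A + B + 8C = -30.
Subtracting the first from the second: A + 2C = -9.
Subtracting the second from the third: A + 4C = -15.
Solving: C = -3, A = -3, then B = 3.
So w_k = -3·k + 3 + (-3)·2^k; at k=15 this is -98346.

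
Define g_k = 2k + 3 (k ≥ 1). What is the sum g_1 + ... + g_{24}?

672

Over k = 1..24: Σk = 300.
Total = (2)·300 + (3)·24 = 672.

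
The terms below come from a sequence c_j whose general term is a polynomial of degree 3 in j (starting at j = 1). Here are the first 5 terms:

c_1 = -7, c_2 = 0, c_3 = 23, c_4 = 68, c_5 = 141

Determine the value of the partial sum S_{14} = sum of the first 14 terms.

12369

1st diffs: 7, 23, 45, 73.
2nd diffs: 16, 22, 28.
3rd diffs: 6, 6 (constant).
So c_j = j^3 + 2j^2 - 6j - 4.
Continuing: …, 248, 395, 588, 833, …, c_{14} = 3048.
Summing j = 1..14 (14 terms) gives 12369.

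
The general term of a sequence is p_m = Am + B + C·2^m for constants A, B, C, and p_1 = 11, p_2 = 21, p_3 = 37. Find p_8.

The three given values yield: A + B + 2C = 11; 2A + B + 4C = 21; 3A + B + 8C = 37.
Subtracting the first from the second: A + 2C = 10.
Subtracting the second from the third: A + 4C = 16.
Solving: C = 3, A = 4, then B = 1.
Hence p_8 = 4·8 + 1 + 3·256 = 801.

801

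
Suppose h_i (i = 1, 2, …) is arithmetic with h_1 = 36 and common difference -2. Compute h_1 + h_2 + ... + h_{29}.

232

h_i = 36 + (i - 1)·(-2).
h_{29} = -20; S = 29·(36 + (-20))/2 = 232.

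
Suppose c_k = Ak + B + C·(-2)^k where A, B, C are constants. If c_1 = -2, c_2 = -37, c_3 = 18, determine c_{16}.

-327767

At k = 1, 2, 3: A + B - 2C = -2; 2A + B + 4C = -37; 3A + B - 8C = 18.
Subtracting the first from the second: A + 6C = -35.
Subtracting the second from the third: A - 12C = 55.
Solving: C = -5, A = -5, then B = -7.
Hence c_{16} = -5·16 + (-7) + (-5)·65536 = -327767.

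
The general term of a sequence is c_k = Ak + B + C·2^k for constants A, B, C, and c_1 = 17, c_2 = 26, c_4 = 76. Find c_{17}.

The three given values yield: A + B + 2C = 17; 2A + B + 4C = 26; 4A + B + 16C = 76.
Subtracting the first from the second: A + 2C = 9.
Subtracting the second from the third: 2A + 12C = 50.
Solving: C = 4, A = 1, then B = 8.
So c_k = 1·k + 8 + 4·2^k; at k=17 this is 524313.

524313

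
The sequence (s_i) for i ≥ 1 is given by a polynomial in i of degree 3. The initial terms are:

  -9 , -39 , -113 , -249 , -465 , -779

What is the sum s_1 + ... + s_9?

1st diffs: -30, -74, -136, -216, -314.
2nd diffs: -44, -62, -80, -98.
3rd diffs: -18, -18, -18 (constant).
Newton forward-difference form: s_i = -9 + (-30)·C(i-1,1) + (-44)·C(i-1,2) + (-18)·C(i-1,3).
Continuing: -1209, -1773, -2489.
Summing i = 1..9 (9 terms) gives -7125.

-7125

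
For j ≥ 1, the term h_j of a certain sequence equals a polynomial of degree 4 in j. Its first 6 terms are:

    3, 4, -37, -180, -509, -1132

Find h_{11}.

1st diffs: 1, -41, -143, -329, -623.
2nd diffs: -42, -102, -186, -294.
3rd diffs: -60, -84, -108.
4th diffs: -24, -24 (constant).
So h_j = -j^4 + 4j^2 + 4j - 4.
Evaluating at j = 11 gives h_{11} = -14117.

-14117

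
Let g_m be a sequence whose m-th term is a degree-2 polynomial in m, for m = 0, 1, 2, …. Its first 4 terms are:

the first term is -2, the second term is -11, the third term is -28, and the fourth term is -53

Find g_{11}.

1st diffs: -9, -17, -25.
2nd diffs: -8, -8 (constant).
Newton forward-difference form: g_m = -2 + (-9)·C(m,1) + (-8)·C(m,2).
At m = 11: m = 11, so g_{11} = -2 - 99 - 440 = -541.

-541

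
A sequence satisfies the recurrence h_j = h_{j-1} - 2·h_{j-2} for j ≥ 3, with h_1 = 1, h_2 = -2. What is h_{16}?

Compute successive terms:
h_3 = -4; h_4 = 0; h_5 = 8; …; h_{13} = -136; h_{14} = -88; h_{15} = 184; h_{16} = 360.

360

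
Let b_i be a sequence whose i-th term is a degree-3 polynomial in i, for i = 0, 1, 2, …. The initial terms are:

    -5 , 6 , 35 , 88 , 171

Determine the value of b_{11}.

2096

1st diffs: 11, 29, 53, 83.
2nd diffs: 18, 24, 30.
3rd diffs: 6, 6 (constant).
Newton forward-difference form: b_i = -5 + 11·C(i,1) + 18·C(i,2) + 6·C(i,3).
At i = 11: i = 11, so b_{11} = -5 + 121 + 990 + 990 = 2096.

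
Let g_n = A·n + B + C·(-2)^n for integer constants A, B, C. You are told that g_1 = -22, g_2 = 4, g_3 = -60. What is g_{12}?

At n = 1, 2, 3: A + B - 2C = -22; 2A + B + 4C = 4; 3A + B - 8C = -60.
Subtracting the first from the second: A + 6C = 26.
Subtracting the second from the third: A - 12C = -64.
Solving: C = 5, A = -4, then B = -8.
Hence g_{12} = -4·12 + (-8) + 5·4096 = 20424.

20424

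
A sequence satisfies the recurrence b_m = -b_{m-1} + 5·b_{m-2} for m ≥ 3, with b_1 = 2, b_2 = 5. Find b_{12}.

Compute successive terms:
b_3 = 5;  b_4 = 20;  b_5 = 5;  b_6 = 95;  b_7 = -70;  b_8 = 545;  b_9 = -895;  b_{10} = 3620;  b_{11} = -8095;  b_{12} = 26195.

26195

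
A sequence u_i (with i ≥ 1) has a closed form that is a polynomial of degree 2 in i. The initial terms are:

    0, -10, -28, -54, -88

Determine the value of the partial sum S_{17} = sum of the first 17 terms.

-6800

1st diffs: -10, -18, -26, -34.
2nd diffs: -8, -8, -8 (constant).
Newton forward-difference form: u_i = (-10)·C(i-1,1) + (-8)·C(i-1,2).
Continuing: …, -130, -180, -238, -304, …, u_{17} = -1120.
Summing i = 1..17 (17 terms) gives -6800.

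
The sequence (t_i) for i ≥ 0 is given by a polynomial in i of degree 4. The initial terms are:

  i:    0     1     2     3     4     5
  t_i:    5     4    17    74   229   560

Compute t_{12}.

19397

1st diffs: -1, 13, 57, 155, 331.
2nd diffs: 14, 44, 98, 176.
3rd diffs: 30, 54, 78.
4th diffs: 24, 24 (constant).
So t_i = i^4 - i^3 + 3i^2 - 4i + 5.
Evaluating at i = 12 gives t_{12} = 19397.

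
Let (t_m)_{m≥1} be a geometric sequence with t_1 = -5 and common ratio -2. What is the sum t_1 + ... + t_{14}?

27305

t_m = (-5)·(-2)^(m-1).
S = (-5)·((-2)^14 - 1)/(-2 - 1) = (-5)·(16384 - 1)/(-3) = 27305.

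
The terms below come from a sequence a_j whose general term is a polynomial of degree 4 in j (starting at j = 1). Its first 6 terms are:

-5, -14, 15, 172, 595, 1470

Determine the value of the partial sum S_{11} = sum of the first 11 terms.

57596

1st diffs: -9, 29, 157, 423, 875.
2nd diffs: 38, 128, 266, 452.
3rd diffs: 90, 138, 186.
4th diffs: 48, 48 (constant).
Newton forward-difference form: a_j = -5 + (-9)·C(j-1,1) + 38·C(j-1,2) + 90·C(j-1,3) + 48·C(j-1,4).
Continuing: …, 3031, 5560, 9387, 14890, …, a_{11} = 22495.
Summing j = 1..11 (11 terms) gives 57596.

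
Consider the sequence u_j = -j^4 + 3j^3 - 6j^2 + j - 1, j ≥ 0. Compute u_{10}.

-7591

u_{10} = -1·10^4 + 3·10^3 - 6·10^2 + 1·10 - 1 = -7591.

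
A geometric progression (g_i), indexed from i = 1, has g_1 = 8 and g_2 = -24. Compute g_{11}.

472392

Common ratio r = -3.
g_i = 8·(-3)^(i-1).
g_{11} = 8·(-3)^10 = 472392.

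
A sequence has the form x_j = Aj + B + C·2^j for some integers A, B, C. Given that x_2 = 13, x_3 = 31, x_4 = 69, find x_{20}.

5242837

The three given values yield: 2A + B + 4C = 13; 3A + B + 8C = 31; 4A + B + 16C = 69.
Subtracting the first from the second: A + 4C = 18.
Subtracting the second from the third: A + 8C = 38.
Solving: C = 5, A = -2, then B = -3.
So x_j = -2·j + (-3) + 5·2^j; at j=20 this is 5242837.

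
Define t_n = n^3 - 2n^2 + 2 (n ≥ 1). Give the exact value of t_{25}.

14377

t_{25} = 1·25^3 - 2·25^2 + 2 = 14377.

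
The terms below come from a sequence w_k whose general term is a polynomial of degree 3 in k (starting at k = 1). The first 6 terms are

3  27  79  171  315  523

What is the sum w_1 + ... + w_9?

1st diffs: 24, 52, 92, 144, 208.
2nd diffs: 28, 40, 52, 64.
3rd diffs: 12, 12, 12 (constant).
So w_k = 2k^3 + 2k^2 + 4k - 5.
Continuing: 807, 1179, 1651.
Summing k = 1..9 (9 terms) gives 4755.

4755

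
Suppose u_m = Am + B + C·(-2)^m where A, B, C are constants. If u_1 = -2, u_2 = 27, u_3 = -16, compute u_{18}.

1048667

Write the equations: A + B - 2C = -2; 2A + B + 4C = 27; 3A + B - 8C = -16.
Subtracting the first from the second: A + 6C = 29.
Subtracting the second from the third: A - 12C = -43.
Solving: C = 4, A = 5, then B = 1.
Hence u_{18} = 5·18 + 1 + 4·262144 = 1048667.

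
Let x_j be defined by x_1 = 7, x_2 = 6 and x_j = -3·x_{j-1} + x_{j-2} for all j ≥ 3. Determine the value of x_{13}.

Step forward from the initial values:
x_3 = -11  x_4 = 39  x_5 = -128  …  x_{10} = 50331  x_{11} = -166232  x_{12} = 549027  x_{13} = -1813313.

-1813313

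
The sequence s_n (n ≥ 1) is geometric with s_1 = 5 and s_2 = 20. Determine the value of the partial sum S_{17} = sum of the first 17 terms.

Common ratio r = 4.
s_n = 5·4^(n-1).
S = 5·(4^17 - 1)/(4 - 1) = 5·(17179869184 - 1)/(3) = 28633115305.

28633115305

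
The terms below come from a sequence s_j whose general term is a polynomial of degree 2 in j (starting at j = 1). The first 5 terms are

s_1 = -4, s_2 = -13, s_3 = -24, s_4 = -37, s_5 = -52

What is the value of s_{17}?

1st diffs: -9, -11, -13, -15.
2nd diffs: -2, -2, -2 (constant).
So s_j = -j^2 - 6j + 3.
Evaluating at j = 17 gives s_{17} = -388.

-388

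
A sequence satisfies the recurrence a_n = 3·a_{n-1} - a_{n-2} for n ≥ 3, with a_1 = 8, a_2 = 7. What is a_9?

3893

Compute successive terms:
a_3 = 13  a_4 = 32  a_5 = 83  a_6 = 217  a_7 = 568  a_8 = 1487  a_9 = 3893.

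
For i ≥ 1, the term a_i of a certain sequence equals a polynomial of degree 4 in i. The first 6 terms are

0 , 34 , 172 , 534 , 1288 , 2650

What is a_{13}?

1st diffs: 34, 138, 362, 754, 1362.
2nd diffs: 104, 224, 392, 608.
3rd diffs: 120, 168, 216.
4th diffs: 48, 48 (constant).
So a_i = 2i^4 + 2i^2 - 2i - 2.
Evaluating at i = 13 gives a_{13} = 57432.

57432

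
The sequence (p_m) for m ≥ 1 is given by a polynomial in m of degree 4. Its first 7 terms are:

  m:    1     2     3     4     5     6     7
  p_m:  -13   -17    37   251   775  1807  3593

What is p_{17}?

151363

1st diffs: -4, 54, 214, 524, 1032, 1786.
2nd diffs: 58, 160, 310, 508, 754.
3rd diffs: 102, 150, 198, 246.
4th diffs: 48, 48, 48 (constant).
So p_m = 2m^4 - 3m^3 - 3m^2 - 4m - 5.
Evaluating at m = 17 gives p_{17} = 151363.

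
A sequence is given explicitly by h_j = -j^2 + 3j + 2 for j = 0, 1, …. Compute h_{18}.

-268

h_{18} = -1·18^2 + 3·18 + 2 = -268.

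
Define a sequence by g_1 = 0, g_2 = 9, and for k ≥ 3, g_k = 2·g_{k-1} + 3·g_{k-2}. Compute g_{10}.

44289

Compute successive terms:
g_3 = 18;  g_4 = 63;  g_5 = 180;  g_6 = 549;  g_7 = 1638;  g_8 = 4923;  g_9 = 14760;  g_{10} = 44289.
(Characteristic roots are 3 and -1.)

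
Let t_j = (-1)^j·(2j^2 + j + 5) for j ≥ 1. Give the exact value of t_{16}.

(-1)^16 = 1; 2j^2 + j + 5 at j=16 is 533; so t_{16} = 533.

533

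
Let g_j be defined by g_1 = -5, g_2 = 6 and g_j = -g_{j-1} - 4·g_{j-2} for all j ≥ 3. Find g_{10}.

1354

Step forward from the initial values:
g_3 = 14, g_4 = -38, g_5 = -18, g_6 = 170, g_7 = -98, g_8 = -582, g_9 = 974, g_{10} = 1354.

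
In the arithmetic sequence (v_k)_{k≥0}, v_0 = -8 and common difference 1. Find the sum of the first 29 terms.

174

v_k = -8 + (k - 0)·1.
v_{28} = 20; S = 29·(-8 + 20)/2 = 174.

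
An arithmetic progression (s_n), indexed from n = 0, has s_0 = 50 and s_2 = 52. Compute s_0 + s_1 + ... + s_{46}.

Common difference d = (52 - 50) / (2 - 0) = 1.
s_n = 50 + (n - 0)·1.
s_{46} = 96; S = 47·(50 + 96)/2 = 3431.

3431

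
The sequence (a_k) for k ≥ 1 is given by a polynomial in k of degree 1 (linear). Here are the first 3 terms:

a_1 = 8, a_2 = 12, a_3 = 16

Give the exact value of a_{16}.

68

1st diffs: 4, 4 (constant).
So a_k = 4k + 4.
Evaluating at k = 16 gives a_{16} = 68.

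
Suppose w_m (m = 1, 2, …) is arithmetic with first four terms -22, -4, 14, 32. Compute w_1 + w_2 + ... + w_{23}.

Common difference d = 18.
w_m = -22 + (m - 1)·18.
w_{23} = 374; S = 23·(-22 + 374)/2 = 4048.

4048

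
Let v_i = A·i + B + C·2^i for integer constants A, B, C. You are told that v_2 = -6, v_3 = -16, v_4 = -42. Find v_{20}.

-4194186

The three given values yield: 2A + B + 4C = -6; 3A + B + 8C = -16; 4A + B + 16C = -42.
Subtracting the first from the second: A + 4C = -10.
Subtracting the second from the third: A + 8C = -26.
Solving: C = -4, A = 6, then B = -2.
Hence v_{20} = 6·20 + (-2) + (-4)·1048576 = -4194186.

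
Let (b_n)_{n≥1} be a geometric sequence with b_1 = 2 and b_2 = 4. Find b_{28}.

268435456

Common ratio r = 2.
b_n = 2·2^(n-1).
b_{28} = 2·2^27 = 268435456.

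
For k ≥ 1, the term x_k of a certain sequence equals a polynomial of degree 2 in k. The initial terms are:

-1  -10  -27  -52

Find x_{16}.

1st diffs: -9, -17, -25.
2nd diffs: -8, -8 (constant).
So x_k = -4k^2 + 3k.
Evaluating at k = 16 gives x_{16} = -976.

-976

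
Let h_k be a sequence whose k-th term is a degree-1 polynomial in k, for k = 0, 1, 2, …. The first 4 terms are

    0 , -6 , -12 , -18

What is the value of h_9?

-54

1st diffs: -6, -6, -6 (constant).
So h_k = -6k.
Evaluating at k = 9 gives h_9 = -54.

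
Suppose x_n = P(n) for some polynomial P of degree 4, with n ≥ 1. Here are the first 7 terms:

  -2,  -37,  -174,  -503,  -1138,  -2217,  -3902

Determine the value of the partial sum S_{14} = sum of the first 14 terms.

1st diffs: -35, -137, -329, -635, -1079, -1685.
2nd diffs: -102, -192, -306, -444, -606.
3rd diffs: -90, -114, -138, -162.
4th diffs: -24, -24, -24 (constant).
Newton forward-difference form: x_n = -2 + (-35)·C(n-1,1) + (-102)·C(n-1,2) + (-90)·C(n-1,3) + (-24)·C(n-1,4).
Continuing: …, -6379, -9858, -14573, -20782, …, x_{14} = -51313.
Summing n = 1..14 (14 terms) gives -178479.

-178479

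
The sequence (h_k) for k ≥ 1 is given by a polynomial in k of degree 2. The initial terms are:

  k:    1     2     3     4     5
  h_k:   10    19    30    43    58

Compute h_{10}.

163

1st diffs: 9, 11, 13, 15.
2nd diffs: 2, 2, 2 (constant).
Newton forward-difference form: h_k = 10 + 9·C(k-1,1) + 2·C(k-1,2).
At k = 10: k-1 = 9, so h_{10} = 10 + 81 + 72 = 163.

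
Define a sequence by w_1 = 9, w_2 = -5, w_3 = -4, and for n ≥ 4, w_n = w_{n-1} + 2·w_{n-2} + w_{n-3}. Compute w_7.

-73

Step forward from the initial values:
w_4 = -5  w_5 = -18  w_6 = -32  w_7 = -73.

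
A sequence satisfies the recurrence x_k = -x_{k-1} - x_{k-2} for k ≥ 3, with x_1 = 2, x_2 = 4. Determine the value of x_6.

Applying the relation repeatedly:
x_3 = -6, x_4 = 2, x_5 = 4, x_6 = -6.

-6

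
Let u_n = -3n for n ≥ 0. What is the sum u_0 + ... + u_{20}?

-630

Over n = 0..20: Σn = 210.
Total = (-3)·210 = -630.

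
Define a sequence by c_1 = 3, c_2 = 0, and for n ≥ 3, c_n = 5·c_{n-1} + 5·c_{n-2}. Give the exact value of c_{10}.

c_3 = 15  c_4 = 75  c_5 = 450  c_6 = 2625  c_7 = 15375  c_8 = 90000  c_9 = 526875  c_{10} = 3084375.

3084375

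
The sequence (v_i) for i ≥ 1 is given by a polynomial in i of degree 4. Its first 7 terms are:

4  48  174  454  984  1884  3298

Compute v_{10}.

1st diffs: 44, 126, 280, 530, 900, 1414.
2nd diffs: 82, 154, 250, 370, 514.
3rd diffs: 72, 96, 120, 144.
4th diffs: 24, 24, 24 (constant).
Newton forward-difference form: v_i = 4 + 44·C(i-1,1) + 82·C(i-1,2) + 72·C(i-1,3) + 24·C(i-1,4).
At i = 10: i-1 = 9, so v_{10} = 4 + 396 + 2952 + 6048 + 3024 = 12424.

12424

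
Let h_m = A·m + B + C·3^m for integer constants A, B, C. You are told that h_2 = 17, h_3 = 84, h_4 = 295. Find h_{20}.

Plug in m = 2, 3, 4: 2A + B + 9C = 17; 3A + B + 27C = 84; 4A + B + 81C = 295.
Subtracting the first from the second: A + 18C = 67.
Subtracting the second from the third: A + 54C = 211.
Solving: C = 4, A = -5, then B = -9.
Hence h_{20} = -5·20 + (-9) + 4·3486784401 = 13947137495.

13947137495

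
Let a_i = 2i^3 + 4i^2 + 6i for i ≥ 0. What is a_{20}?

17720

a_{20} = 2·20^3 + 4·20^2 + 6·20 = 17720.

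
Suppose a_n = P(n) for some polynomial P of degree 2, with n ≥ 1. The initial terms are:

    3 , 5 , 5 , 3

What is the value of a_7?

1st diffs: 2, 0, -2.
2nd diffs: -2, -2 (constant).
Newton forward-difference form: a_n = 3 + 2·C(n-1,1) + (-2)·C(n-1,2).
At n = 7: n-1 = 6, so a_7 = 3 + 12 - 30 = -15.

-15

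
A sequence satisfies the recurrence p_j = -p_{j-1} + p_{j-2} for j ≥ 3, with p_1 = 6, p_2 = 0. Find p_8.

-48

p_3 = 6; p_4 = -6; p_5 = 12; p_6 = -18; p_7 = 30; p_8 = -48.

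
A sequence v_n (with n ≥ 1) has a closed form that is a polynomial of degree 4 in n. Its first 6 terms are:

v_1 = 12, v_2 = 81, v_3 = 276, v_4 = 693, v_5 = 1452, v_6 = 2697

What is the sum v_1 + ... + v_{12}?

1st diffs: 69, 195, 417, 759, 1245.
2nd diffs: 126, 222, 342, 486.
3rd diffs: 96, 120, 144.
4th diffs: 24, 24 (constant).
Newton forward-difference form: v_n = 12 + 69·C(n-1,1) + 126·C(n-1,2) + 96·C(n-1,3) + 24·C(n-1,4).
Continuing: …, 4596, 7341, 11148, 16257, …, v_{12} = 31461.
Summing n = 1..12 (12 terms) gives 98946.

98946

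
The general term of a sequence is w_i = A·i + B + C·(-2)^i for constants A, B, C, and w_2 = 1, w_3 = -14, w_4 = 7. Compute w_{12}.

Write the equations: 2A + B + 4C = 1; 3A + B - 8C = -14; 4A + B + 16C = 7.
Subtracting the first from the second: A - 12C = -15.
Subtracting the second from the third: A + 24C = 21.
Solving: C = 1, A = -3, then B = 3.
So w_i = -3·i + 3 + 1·(-2)^i; at i=12 this is 4063.

4063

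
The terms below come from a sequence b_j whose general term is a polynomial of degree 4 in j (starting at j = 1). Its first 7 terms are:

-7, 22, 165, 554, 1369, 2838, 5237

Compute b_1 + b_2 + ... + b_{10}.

54731

1st diffs: 29, 143, 389, 815, 1469, 2399.
2nd diffs: 114, 246, 426, 654, 930.
3rd diffs: 132, 180, 228, 276.
4th diffs: 48, 48, 48 (constant).
Newton forward-difference form: b_j = -7 + 29·C(j-1,1) + 114·C(j-1,2) + 132·C(j-1,3) + 48·C(j-1,4).
Continuing: 8890, 14169, 21494.
Summing j = 1..10 (10 terms) gives 54731.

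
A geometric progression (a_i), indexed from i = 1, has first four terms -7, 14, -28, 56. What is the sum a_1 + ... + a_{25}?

-78293677

Common ratio r = -2.
a_i = (-7)·(-2)^(i-1).
S = (-7)·((-2)^25 - 1)/(-2 - 1) = (-7)·(-33554432 - 1)/(-3) = -78293677.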